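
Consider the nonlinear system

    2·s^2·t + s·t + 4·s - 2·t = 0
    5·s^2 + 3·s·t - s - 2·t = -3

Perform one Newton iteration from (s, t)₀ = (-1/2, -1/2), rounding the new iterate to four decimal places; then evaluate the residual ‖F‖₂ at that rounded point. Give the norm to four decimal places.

2.5913

At (-1/2, -1/2): F = (-1.0000, 6.5000).
Jacobian J = [[4·s·t + t + 4, 2·s^2 + s - 2], [10·s + 3·t - 1, 3·s - 2]].
At the point, J = [[4.5000, -2.0000], [-7.5000, -3.5000]] (det J = -30.7500).
Solving J·Δ = −F gives Δ = (0.5366, 0.7073).
Then the next iterate is (s, t)₁ = (0.0366, 0.2073).
Re-evaluating at (0.0366, 0.2073): F = (-0.260057, 2.578259), so ‖F‖₂ = 2.5913.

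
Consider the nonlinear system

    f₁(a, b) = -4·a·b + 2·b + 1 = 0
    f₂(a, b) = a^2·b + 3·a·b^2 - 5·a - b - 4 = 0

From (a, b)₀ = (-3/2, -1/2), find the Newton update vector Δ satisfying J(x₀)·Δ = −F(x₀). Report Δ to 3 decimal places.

(0.933, 0.142)

At (-3/2, -1/2): F = (-3.000, 1.750).
Jacobian J = [[-4·b, -4·a + 2], [2·a·b + 3·b^2 - 5, a^2 + 6·a·b - 1]].
At the point, J = [[2.000, 8.000], [-2.750, 5.750]] (det J = 33.500).
Solving J·Δ = −F gives Δ = (0.933, 0.142).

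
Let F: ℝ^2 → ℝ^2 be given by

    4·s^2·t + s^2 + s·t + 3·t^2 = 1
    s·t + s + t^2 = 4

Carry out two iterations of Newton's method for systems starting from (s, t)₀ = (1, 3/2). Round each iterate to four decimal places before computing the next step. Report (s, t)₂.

(0.1543, 1.8391)

At (1, 3/2): F = (14.2500, 0.7500).
Jacobian J = [[8·s·t + 2·s + t, 4·s^2 + s + 6·t], [t + 1, s + 2·t]].
At the point, J = [[15.5000, 14.0000], [2.5000, 4.0000]] (det J = 27.0000).
Solving J·Δ = −F gives Δ = (-1.7222, 0.8889).
Then the next iterate is (s, t)₁ = (-0.7222, 2.3889).
Round to (-0.7222, 2.3889) and repeat: F = (19.900780, -0.740620), J = [[-12.857609, 15.697491], [3.3889, 4.0556]].
Δ = (0.8765, -0.5498), so (s, t)₂ = (0.1543, 1.8391).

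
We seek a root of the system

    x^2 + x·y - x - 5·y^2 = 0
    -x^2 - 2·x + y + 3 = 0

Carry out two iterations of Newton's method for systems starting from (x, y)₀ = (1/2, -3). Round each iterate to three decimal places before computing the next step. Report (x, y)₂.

(0.843, -0.664)

At (1/2, -3): F = (-46.750, -1.250).
Jacobian J = [[2·x + y - 1, x - 10·y], [-2·x - 2, 1]].
At the point, J = [[-3.000, 30.500], [-3.000, 1.000]] (det J = 88.500).
Solving J·Δ = −F gives Δ = (0.097, 1.542).
Then the next iterate is (x, y)₁ = (0.597, -1.458).
Round to (0.597, -1.458) and repeat: F = (-11.73984, -0.00841), J = [[-1.264, 15.177], [-3.194, 1.000]].
Δ = (0.246, 0.794), so (x, y)₂ = (0.843, -0.664).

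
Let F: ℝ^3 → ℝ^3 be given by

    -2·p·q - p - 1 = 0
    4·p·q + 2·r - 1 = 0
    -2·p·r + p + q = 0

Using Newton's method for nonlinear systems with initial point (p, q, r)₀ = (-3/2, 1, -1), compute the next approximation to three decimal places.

(-1.262, 0.071, 0.238)

At (-3/2, 1, -1): F = (3.500, -9.000, -3.500).
Jacobian J = [[-2·q - 1, -2·p, 0], [4·q, 4·p, 2], [-2·r + 1, 1, -2·p]].
At the point, J = [[-3.000, 3.000, 0.000], [4.000, -6.000, 2.000], [3.000, 1.000, 3.000]] (det J = 42.000).
Solving J·Δ = −F gives Δ = (0.238, -0.929, 1.238).
Then the next iterate is (p, q, r)₁ = (-1.262, 0.071, 0.238).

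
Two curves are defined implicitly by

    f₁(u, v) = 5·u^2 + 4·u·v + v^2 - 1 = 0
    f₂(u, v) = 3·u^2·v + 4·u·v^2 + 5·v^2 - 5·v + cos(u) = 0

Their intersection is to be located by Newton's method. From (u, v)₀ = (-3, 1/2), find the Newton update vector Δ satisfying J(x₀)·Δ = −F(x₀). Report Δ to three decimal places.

At (-3, 1/2): F = (38.250, 8.26001).
Jacobian J = [[10·u + 4·v, 4·u + 2·v], [6·u·v + 4·v^2 - sin(u), 3·u^2 + 8·u·v + 10·v - 5]].
At the point, J = [[-28.000, -11.000], [-7.85888, 15.000]] (det J = -506.44768).
Solving J·Δ = −F gives Δ = (1.312, 0.137).

(1.312, 0.137)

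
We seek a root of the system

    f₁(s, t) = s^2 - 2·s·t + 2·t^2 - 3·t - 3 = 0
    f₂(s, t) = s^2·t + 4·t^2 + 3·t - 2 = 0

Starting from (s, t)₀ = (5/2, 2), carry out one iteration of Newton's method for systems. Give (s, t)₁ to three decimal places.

At (5/2, 2): F = (-4.750, 32.500).
Jacobian J = [[2·s - 2·t, -2·s + 4·t - 3], [2·s·t, s^2 + 8·t + 3]].
At the point, J = [[1.000, 0.000], [10.000, 25.250]] (det J = 25.250).
Solving J·Δ = −F gives Δ = (4.750, -3.168).
Then the next iterate is (s, t)₁ = (7.250, -1.168).

(7.250, -1.168)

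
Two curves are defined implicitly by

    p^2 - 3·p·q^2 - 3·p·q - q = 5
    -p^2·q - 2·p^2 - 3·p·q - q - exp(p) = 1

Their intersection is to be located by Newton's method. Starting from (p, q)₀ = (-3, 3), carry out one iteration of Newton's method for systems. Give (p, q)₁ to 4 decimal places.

At (-3, 3): F = (109.0000, -22.049787).
Jacobian J = [[2·p - 3·q^2 - 3·q, -6·p·q - 3·p - 1], [-2·p·q - 4·p - 3·q - exp(p), -p^2 - 3·p - 1]].
At the point, J = [[-42.0000, 62.0000], [20.950213, -1.0000]] (det J = -1256.913202).
Solving J·Δ = −F gives Δ = (1.0009, -1.0800).
Then the next iterate is (p, q)₁ = (-1.9991, 1.9200).

(-1.9991, 1.9200)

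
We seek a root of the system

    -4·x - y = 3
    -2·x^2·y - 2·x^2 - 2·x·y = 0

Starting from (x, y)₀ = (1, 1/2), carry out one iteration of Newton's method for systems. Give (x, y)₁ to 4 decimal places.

(-1.8889, 4.5556)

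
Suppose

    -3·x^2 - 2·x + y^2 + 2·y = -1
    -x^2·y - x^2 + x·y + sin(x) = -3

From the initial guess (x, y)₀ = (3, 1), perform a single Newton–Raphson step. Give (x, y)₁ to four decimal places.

(1.6816, 1.6581)

At (3, 1): F = (-29.0000, -11.858880).
Jacobian J = [[-6·x - 2, 2·y + 2], [-2·x·y - 2·x + y + cos(x), -x^2 + x]].
At the point, J = [[-20.0000, 4.0000], [-11.989992, -6.0000]] (det J = 167.959970).
Solving J·Δ = −F gives Δ = (-1.3184, 0.6581).
Then the next iterate is (x, y)₁ = (1.6816, 1.6581).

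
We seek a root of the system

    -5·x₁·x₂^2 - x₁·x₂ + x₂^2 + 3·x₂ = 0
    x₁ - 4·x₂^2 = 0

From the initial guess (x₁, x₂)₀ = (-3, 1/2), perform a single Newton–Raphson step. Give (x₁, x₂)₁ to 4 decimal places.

(1.0000, 0.5000)

At (-3, 1/2): F = (7.0000, -4.0000).
Jacobian J = [[-5·x₂^2 - x₂, -10·x₁·x₂ - x₁ + 2·x₂ + 3], [1, -8·x₂]].
At the point, J = [[-1.7500, 22.0000], [1.0000, -4.0000]] (det J = -15.0000).
Solving J·Δ = −F gives Δ = (4.0000, 0.0000).
Then the next iterate is (x₁, x₂)₁ = (1.0000, 0.5000).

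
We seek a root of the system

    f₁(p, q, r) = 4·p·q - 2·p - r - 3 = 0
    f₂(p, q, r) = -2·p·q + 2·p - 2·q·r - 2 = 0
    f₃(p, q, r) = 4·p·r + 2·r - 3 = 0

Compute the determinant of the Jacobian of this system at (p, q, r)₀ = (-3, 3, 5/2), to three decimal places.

J = [[4·q - 2, 4·p, -1], [-2·q + 2, -2·p - 2·r, -2·q], [4·r, 0, 4·p + 2]].
At the point, J = [[10.000, -12.000, -1.000], [-4.000, 1.000, -6.000], [10.000, 0.000, -10.000]].
det J = 1110.000.

1110.000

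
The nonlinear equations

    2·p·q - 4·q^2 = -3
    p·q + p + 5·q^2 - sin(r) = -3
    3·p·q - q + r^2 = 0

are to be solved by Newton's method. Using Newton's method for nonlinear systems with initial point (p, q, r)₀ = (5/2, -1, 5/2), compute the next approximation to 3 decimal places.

At (5/2, -1, 5/2): F = (-6.000, 7.40153, -0.250).
Jacobian J = [[2·q, 2·p - 8·q, 0], [q + 1, p + 10·q, -cos(r)], [3·q, 3·p - 1, 2·r]].
At the point, J = [[-2.000, 13.000, 0.000], [0.000, -7.500, 0.80114], [-3.000, 6.500, 5.000]] (det J = 54.17027).
Solving J·Δ = −F gives Δ = (4.199, 1.108, 1.130).
Then the next iterate is (p, q, r)₁ = (6.699, 0.108, 3.630).

(6.699, 0.108, 3.630)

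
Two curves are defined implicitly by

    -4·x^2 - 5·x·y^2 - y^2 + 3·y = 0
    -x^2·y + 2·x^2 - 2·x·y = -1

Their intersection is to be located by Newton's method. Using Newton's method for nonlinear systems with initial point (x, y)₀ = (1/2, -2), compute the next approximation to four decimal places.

(0.1061, -1.3208)

At (1/2, -2): F = (-21.0000, 4.0000).
Jacobian J = [[-8·x - 5·y^2, -10·x·y - 2·y + 3], [-2·x·y + 4·x - 2·y, -x^2 - 2·x]].
At the point, J = [[-24.0000, 17.0000], [8.0000, -1.2500]] (det J = -106.0000).
Solving J·Δ = −F gives Δ = (-0.3939, 0.6792).
Then the next iterate is (x, y)₁ = (0.1061, -1.3208).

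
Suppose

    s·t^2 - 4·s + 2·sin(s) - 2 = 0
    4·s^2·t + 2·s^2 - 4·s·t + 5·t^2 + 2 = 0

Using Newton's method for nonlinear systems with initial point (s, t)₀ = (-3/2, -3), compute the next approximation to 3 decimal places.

(-1.250, -1.866)

At (-3/2, -3): F = (-11.49499, 6.500).
Jacobian J = [[t^2 + 2·cos(s) - 4, 2·s·t], [8·s·t + 4·s - 4·t, 4·s^2 - 4·s + 10·t]].
At the point, J = [[5.14147, 9.000], [42.000, -15.000]] (det J = -455.12212).
Solving J·Δ = −F gives Δ = (0.250, 1.134).
Then the next iterate is (s, t)₁ = (-1.250, -1.866).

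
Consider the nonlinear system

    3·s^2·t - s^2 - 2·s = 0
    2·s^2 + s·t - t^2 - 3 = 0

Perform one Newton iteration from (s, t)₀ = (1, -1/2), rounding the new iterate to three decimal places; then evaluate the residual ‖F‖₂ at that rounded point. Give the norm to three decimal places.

1.764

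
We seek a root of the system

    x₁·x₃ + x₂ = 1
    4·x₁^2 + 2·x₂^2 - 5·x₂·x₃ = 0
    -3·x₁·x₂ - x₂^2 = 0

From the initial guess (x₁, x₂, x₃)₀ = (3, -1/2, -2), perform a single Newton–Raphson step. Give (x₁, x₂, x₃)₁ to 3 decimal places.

At (3, -1/2, -2): F = (-7.500, 31.500, 4.250).
Jacobian J = [[x₃, 1, x₁], [8·x₁, 4·x₂ - 5·x₃, -5·x₂], [-3·x₂, -3·x₁ - 2·x₂, 0]].
At the point, J = [[-2.000, 1.000, 3.000], [24.000, 8.000, 2.500], [1.500, -8.000, 0.000]] (det J = -648.250).
Solving J·Δ = −F gives Δ = (-1.539, 0.243, 1.393).
Then the next iterate is (x₁, x₂, x₃)₁ = (1.461, -0.257, -0.607).

(1.461, -0.257, -0.607)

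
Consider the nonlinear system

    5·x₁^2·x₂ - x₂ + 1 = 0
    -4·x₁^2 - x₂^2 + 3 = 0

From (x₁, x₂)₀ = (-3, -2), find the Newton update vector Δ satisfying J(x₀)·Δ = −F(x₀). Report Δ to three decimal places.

(1.569, -0.162)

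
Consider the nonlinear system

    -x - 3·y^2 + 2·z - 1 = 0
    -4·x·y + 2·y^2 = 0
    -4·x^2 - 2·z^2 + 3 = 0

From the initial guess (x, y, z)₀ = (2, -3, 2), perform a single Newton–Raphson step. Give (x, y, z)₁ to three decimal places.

(0.871, -1.578, 1.634)

At (2, -3, 2): F = (-26.000, 42.000, -21.000).
Jacobian J = [[-1, -6·y, 2], [-4·y, -4·x + 4·y, 0], [-8·x, 0, -4·z]].
At the point, J = [[-1.000, 18.000, 2.000], [12.000, -20.000, 0.000], [-16.000, 0.000, -8.000]] (det J = 928.000).
Solving J·Δ = −F gives Δ = (-1.129, 1.422, -0.366).
Then the next iterate is (x, y, z)₁ = (0.871, -1.578, 1.634).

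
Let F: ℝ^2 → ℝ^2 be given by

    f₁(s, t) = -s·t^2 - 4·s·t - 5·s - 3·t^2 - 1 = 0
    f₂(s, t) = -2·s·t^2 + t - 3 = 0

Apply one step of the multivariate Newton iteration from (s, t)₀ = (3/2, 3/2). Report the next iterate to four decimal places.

(-1.7945, 2.3219)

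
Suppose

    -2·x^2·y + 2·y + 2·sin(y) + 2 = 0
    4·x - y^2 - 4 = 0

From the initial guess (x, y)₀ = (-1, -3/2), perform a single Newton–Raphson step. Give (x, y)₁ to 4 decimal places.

At (-1, -3/2): F = (0.005010, -10.2500).
Jacobian J = [[-4·x·y, -2·x^2 + 2·cos(y) + 2], [4, -2·y]].
At the point, J = [[-6.0000, 0.141474], [4.0000, 3.0000]] (det J = -18.565898).
Solving J·Δ = −F gives Δ = (0.0789, 3.3114).
Then the next iterate is (x, y)₁ = (-0.9211, 1.8114).

(-0.9211, 1.8114)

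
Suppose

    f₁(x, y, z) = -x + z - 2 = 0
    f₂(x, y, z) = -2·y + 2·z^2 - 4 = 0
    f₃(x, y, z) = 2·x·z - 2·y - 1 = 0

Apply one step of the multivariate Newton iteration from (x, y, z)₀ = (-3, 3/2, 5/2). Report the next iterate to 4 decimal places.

(-0.1364, 1.0682, 1.8636)

At (-3, 3/2, 5/2): F = (3.5000, 5.5000, -19.0000).
Jacobian J = [[-1, 0, 1], [0, -2, 4·z], [2·z, -2, 2·x]].
At the point, J = [[-1.0000, 0.0000, 1.0000], [0.0000, -2.0000, 10.0000], [5.0000, -2.0000, -6.0000]] (det J = -22.0000).
Solving J·Δ = −F gives Δ = (2.8636, -0.4318, -0.6364).
Then the next iterate is (x, y, z)₁ = (-0.1364, 1.0682, 1.8636).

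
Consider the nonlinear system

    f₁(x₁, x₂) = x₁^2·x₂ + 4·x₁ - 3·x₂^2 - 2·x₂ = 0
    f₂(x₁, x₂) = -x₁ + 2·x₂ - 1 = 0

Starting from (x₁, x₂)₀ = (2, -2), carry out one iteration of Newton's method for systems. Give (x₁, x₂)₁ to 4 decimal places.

(-11.6667, -5.3333)

At (2, -2): F = (-8.0000, -7.0000).
Jacobian J = [[2·x₁·x₂ + 4, x₁^2 - 6·x₂ - 2], [-1, 2]].
At the point, J = [[-4.0000, 14.0000], [-1.0000, 2.0000]] (det J = 6.0000).
Solving J·Δ = −F gives Δ = (-13.6667, -3.3333).
Then the next iterate is (x₁, x₂)₁ = (-11.6667, -5.3333).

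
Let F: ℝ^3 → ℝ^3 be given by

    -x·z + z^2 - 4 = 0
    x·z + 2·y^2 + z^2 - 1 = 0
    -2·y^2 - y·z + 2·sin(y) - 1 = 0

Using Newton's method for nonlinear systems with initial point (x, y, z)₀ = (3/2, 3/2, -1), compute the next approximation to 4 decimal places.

At (3/2, 3/2, -1): F = (-1.5000, 3.0000, -2.005010).
Jacobian J = [[-z, 0, -x + 2·z], [z, 4·y, x + 2·z], [0, -4·y - z + 2·cos(y), -y]].
At the point, J = [[1.0000, 0.0000, -3.5000], [-1.0000, 6.0000, -0.5000], [0.0000, -4.858526, -1.5000]] (det J = -28.434102).
Solving J·Δ = −F gives Δ = (0.9163, -0.3612, -0.1668).
Then the next iterate is (x, y, z)₁ = (2.4163, 1.1388, -1.1668).

(2.4163, 1.1388, -1.1668)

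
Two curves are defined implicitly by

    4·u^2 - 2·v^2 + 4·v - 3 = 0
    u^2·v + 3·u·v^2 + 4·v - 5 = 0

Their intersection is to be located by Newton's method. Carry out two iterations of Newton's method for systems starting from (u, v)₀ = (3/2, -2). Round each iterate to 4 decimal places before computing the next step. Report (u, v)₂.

At (3/2, -2): F = (-10.0000, 0.5000).
Jacobian J = [[8·u, -4·v + 4], [2·u·v + 3·v^2, u^2 + 6·u·v + 4]].
At the point, J = [[12.0000, 12.0000], [6.0000, -11.7500]] (det J = -213.0000).
Solving J·Δ = −F gives Δ = (0.5235, 0.3099).
Then the next iterate is (u, v)₁ = (2.0235, -1.6901).
Round to (2.0235, -1.6901) and repeat: F = (0.904933, -1.340596), J = [[16.1880, 10.7604], [1.729479, -12.424952]].
Δ = (0.0145, -0.1059), so (u, v)₂ = (2.0380, -1.7960).

(2.0380, -1.7960)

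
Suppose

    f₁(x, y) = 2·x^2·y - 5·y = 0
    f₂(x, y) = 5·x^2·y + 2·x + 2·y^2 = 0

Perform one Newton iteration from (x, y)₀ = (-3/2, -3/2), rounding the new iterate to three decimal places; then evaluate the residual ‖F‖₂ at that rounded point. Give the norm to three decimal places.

At (-3/2, -3/2): F = (0.750, -15.375).
Jacobian J = [[4·x·y, 2·x^2 - 5], [10·x·y + 2, 5·x^2 + 4·y]].
At the point, J = [[9.000, -0.500], [24.500, 5.250]] (det J = 59.500).
Solving J·Δ = −F gives Δ = (0.063, 2.634).
Then the next iterate is (x, y)₁ = (-1.437, 1.134).
Re-evaluating at (-1.437, 1.134): F = (-0.98665, 11.40629), so ‖F‖₂ = 11.449.

11.449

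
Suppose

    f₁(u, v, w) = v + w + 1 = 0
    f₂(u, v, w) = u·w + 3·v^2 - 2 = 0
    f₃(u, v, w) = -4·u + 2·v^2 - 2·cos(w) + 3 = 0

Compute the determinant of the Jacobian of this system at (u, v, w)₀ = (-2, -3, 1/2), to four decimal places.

J = [[0, 1, 1], [w, 6·v, u], [-4, 4·v, 2·sin(w)]].
At the point, J = [[0.0000, 1.0000, 1.0000], [0.5000, -18.0000, -2.0000], [-4.0000, -12.0000, 0.958851]].
det J = -70.4794.

-70.4794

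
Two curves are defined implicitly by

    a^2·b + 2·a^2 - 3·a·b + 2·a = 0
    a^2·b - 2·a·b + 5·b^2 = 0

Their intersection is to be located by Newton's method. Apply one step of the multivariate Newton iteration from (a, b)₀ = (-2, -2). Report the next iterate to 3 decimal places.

(-1.296, -0.963)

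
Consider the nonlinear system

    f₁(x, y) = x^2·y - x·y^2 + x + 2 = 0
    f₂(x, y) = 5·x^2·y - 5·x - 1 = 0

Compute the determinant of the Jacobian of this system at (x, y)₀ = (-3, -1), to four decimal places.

195.0000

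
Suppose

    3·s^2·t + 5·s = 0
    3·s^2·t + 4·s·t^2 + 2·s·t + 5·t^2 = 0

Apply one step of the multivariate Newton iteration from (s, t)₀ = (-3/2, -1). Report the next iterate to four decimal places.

At (-3/2, -1): F = (-14.2500, -4.7500).
Jacobian J = [[6·s·t + 5, 3·s^2], [6·s·t + 4·t^2 + 2·t, 3·s^2 + 8·s·t + 2·s + 10·t]].
At the point, J = [[14.0000, 6.7500], [11.0000, 5.7500]] (det J = 6.2500).
Solving J·Δ = −F gives Δ = (7.9800, -14.4400).
Then the next iterate is (s, t)₁ = (6.4800, -15.4400).

(6.4800, -15.4400)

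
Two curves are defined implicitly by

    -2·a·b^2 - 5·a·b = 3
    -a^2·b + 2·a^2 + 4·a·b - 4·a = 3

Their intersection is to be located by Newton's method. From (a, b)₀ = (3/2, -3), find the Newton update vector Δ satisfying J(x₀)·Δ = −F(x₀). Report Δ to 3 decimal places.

At (3/2, -3): F = (-7.500, -15.750).
Jacobian J = [[-2·b^2 - 5·b, -4·a·b - 5·a], [-2·a·b + 4·a + 4·b - 4, -a^2 + 4·a]].
At the point, J = [[-3.000, 10.500], [-1.000, 3.750]] (det J = -0.750).
Solving J·Δ = −F gives Δ = (183.000, 53.000).

(183.000, 53.000)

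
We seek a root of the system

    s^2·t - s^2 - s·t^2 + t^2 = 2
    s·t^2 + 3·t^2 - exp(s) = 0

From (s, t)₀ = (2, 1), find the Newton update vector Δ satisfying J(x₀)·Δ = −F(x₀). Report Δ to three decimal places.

(9.079, 6.039)

At (2, 1): F = (-3.000, -2.38906).
Jacobian J = [[2·s·t - 2·s - t^2, s^2 - 2·s·t + 2·t], [t^2 - exp(s), 2·s·t + 6·t]].
At the point, J = [[-1.000, 2.000], [-6.38906, 10.000]] (det J = 2.77811).
Solving J·Δ = −F gives Δ = (9.079, 6.039).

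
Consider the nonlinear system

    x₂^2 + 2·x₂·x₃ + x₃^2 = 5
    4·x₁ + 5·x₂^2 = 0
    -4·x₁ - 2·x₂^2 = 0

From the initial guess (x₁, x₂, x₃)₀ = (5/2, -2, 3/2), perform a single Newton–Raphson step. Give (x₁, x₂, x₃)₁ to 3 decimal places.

At (5/2, -2, 3/2): F = (-4.750, 30.000, -18.000).
Jacobian J = [[0, 2·x₂ + 2·x₃, 2·x₂ + 2·x₃], [4, 10·x₂, 0], [-4, -4·x₂, 0]].
At the point, J = [[0.000, -1.000, -1.000], [4.000, -20.000, 0.000], [-4.000, 8.000, 0.000]] (det J = 48.000).
Solving J·Δ = −F gives Δ = (-2.500, 1.000, -5.750).
Then the next iterate is (x₁, x₂, x₃)₁ = (0.000, -1.000, -4.250).

(0.000, -1.000, -4.250)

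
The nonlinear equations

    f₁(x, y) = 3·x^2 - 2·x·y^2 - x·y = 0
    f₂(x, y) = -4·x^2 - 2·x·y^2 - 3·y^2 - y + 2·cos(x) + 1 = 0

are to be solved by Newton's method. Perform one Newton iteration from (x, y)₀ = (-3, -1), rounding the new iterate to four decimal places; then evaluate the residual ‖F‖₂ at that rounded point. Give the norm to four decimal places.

At (-3, -1): F = (30.0000, -32.979985).
Jacobian J = [[6·x - 2·y^2 - y, -4·x·y - x], [-8·x - 2·y^2 - 2·sin(x), -4·x·y - 6·y - 1]].
At the point, J = [[-19.0000, -9.0000], [22.282240, -7.0000]] (det J = 333.540160).
Solving J·Δ = −F gives Δ = (1.5195, 0.1255).
Then the next iterate is (x, y)₁ = (-1.4805, -0.8745).
Re-evaluating at (-1.4805, -0.8745): F = (7.545369, -6.742499), so ‖F‖₂ = 10.1190.

10.1190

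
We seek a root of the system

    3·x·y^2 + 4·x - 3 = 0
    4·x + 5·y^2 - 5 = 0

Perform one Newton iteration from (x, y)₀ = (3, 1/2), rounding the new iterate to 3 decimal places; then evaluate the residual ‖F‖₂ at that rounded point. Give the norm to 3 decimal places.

3.324

At (3, 1/2): F = (11.250, 8.250).
Jacobian J = [[3·y^2 + 4, 6·x·y], [4, 10·y]].
At the point, J = [[4.750, 9.000], [4.000, 5.000]] (det J = -12.250).
Solving J·Δ = −F gives Δ = (-1.469, -0.474).
Then the next iterate is (x, y)₁ = (1.531, 0.026).
Re-evaluating at (1.531, 0.026): F = (3.12710, 1.12738), so ‖F‖₂ = 3.324.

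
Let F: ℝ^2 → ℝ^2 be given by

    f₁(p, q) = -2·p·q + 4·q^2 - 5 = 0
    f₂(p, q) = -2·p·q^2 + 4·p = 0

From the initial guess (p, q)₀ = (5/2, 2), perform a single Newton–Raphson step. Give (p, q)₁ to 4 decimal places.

At (5/2, 2): F = (1.0000, -10.0000).
Jacobian J = [[-2·q, -2·p + 8·q], [-2·q^2 + 4, -4·p·q]].
At the point, J = [[-4.0000, 11.0000], [-4.0000, -20.0000]] (det J = 124.0000).
Solving J·Δ = −F gives Δ = (-0.7258, -0.3548).
Then the next iterate is (p, q)₁ = (1.7742, 1.6452).

(1.7742, 1.6452)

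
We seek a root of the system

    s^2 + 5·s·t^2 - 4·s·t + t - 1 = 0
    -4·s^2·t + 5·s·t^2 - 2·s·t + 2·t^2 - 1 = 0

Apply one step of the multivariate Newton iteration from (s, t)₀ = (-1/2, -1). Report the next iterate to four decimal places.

(-0.1406, -0.5781)

At (-1/2, -1): F = (-6.2500, -1.5000).
Jacobian J = [[2·s + 5·t^2 - 4·t, 10·s·t - 4·s + 1], [-8·s·t + 5·t^2 - 2·t, -4·s^2 + 10·s·t - 2·s + 4·t]].
At the point, J = [[8.0000, 8.0000], [3.0000, 1.0000]] (det J = -16.0000).
Solving J·Δ = −F gives Δ = (0.3594, 0.4219).
Then the next iterate is (s, t)₁ = (-0.1406, -0.5781).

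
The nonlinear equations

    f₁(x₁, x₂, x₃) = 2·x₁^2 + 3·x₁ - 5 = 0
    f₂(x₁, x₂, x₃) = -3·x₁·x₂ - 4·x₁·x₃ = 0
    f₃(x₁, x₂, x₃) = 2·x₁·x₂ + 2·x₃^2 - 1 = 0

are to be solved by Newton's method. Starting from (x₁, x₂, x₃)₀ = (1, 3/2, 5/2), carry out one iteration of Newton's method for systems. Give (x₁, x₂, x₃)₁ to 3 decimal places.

(1.000, -2.455, 1.841)

At (1, 3/2, 5/2): F = (0.000, -14.500, 14.500).
Jacobian J = [[4·x₁ + 3, 0, 0], [-3·x₂ - 4·x₃, -3·x₁, -4·x₁], [2·x₂, 2·x₁, 4·x₃]].
At the point, J = [[7.000, 0.000, 0.000], [-14.500, -3.000, -4.000], [3.000, 2.000, 10.000]] (det J = -154.000).
Solving J·Δ = −F gives Δ = (0.000, -3.955, -0.659).
Then the next iterate is (x₁, x₂, x₃)₁ = (1.000, -2.455, 1.841).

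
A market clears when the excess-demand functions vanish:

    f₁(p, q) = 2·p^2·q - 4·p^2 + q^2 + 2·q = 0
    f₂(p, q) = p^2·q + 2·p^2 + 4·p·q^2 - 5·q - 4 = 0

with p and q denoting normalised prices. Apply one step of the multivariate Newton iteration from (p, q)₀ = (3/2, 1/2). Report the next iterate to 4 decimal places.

(1.2574, 0.9422)

At (3/2, 1/2): F = (-5.5000, 0.6250).
Jacobian J = [[4·p·q - 8·p, 2·p^2 + 2·q + 2], [2·p·q + 4·p + 4·q^2, p^2 + 8·p·q - 5]].
At the point, J = [[-9.0000, 7.5000], [8.5000, 3.2500]] (det J = -93.0000).
Solving J·Δ = −F gives Δ = (-0.2426, 0.4422).
Then the next iterate is (p, q)₁ = (1.2574, 0.9422).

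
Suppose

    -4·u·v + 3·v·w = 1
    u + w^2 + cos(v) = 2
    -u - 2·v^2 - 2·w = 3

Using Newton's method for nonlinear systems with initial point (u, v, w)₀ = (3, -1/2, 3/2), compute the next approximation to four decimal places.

At (3, -1/2, 3/2): F = (2.7500, 4.127583, -9.5000).
Jacobian J = [[-4·v, -4·u + 3·w, 3·v], [1, -sin(v), 2·w], [-1, -4·v, -2]].
At the point, J = [[2.0000, -7.5000, -1.5000], [1.0000, 0.479426, 3.0000], [-1.0000, 2.0000, -2.0000]] (det J = -10.136840).
Solving J·Δ = −F gives Δ = (11.1953, 4.5180, -5.8296).
Then the next iterate is (u, v, w)₁ = (14.1953, 4.0180, -4.3296).

(14.1953, 4.0180, -4.3296)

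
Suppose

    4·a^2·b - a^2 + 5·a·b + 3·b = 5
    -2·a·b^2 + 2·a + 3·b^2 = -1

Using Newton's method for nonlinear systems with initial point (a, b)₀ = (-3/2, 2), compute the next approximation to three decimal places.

At (-3/2, 2): F = (1.750, 22.000).
Jacobian J = [[8·a·b - 2·a + 5·b, 4·a^2 + 5·a + 3], [-2·b^2 + 2, -4·a·b + 6·b]].
At the point, J = [[-11.000, 4.500], [-6.000, 24.000]] (det J = -237.000).
Solving J·Δ = −F gives Δ = (-0.241, -0.977).
Then the next iterate is (a, b)₁ = (-1.741, 1.023).

(-1.741, 1.023)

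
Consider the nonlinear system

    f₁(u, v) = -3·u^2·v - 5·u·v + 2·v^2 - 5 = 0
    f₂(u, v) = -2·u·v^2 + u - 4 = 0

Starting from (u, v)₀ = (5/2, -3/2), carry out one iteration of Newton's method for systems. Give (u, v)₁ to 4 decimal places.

(1.8095, -0.8111)

At (5/2, -3/2): F = (46.3750, -12.7500).
Jacobian J = [[-6·u·v - 5·v, -3·u^2 - 5·u + 4·v], [-2·v^2 + 1, -4·u·v]].
At the point, J = [[30.0000, -37.2500], [-3.5000, 15.0000]] (det J = 319.6250).
Solving J·Δ = −F gives Δ = (-0.6905, 0.6889).
Then the next iterate is (u, v)₁ = (1.8095, -0.8111).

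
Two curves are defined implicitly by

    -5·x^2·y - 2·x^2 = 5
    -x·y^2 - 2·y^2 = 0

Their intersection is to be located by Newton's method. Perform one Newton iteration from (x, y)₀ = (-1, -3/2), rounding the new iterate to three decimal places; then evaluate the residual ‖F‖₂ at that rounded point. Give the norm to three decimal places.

1.338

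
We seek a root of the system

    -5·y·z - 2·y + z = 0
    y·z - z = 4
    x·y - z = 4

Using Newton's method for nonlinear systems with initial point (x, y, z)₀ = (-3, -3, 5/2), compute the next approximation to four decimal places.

At (-3, -3, 5/2): F = (46.0000, -14.0000, 2.5000).
Jacobian J = [[0, -5·z - 2, -5·y + 1], [0, z, y - 1], [y, x, -1]].
At the point, J = [[0.0000, -14.5000, 16.0000], [0.0000, 2.5000, -4.0000], [-3.0000, -3.0000, -1.0000]] (det J = -54.0000).
Solving J·Δ = −F gives Δ = (4.6852, -2.2222, -4.8889).
Then the next iterate is (x, y, z)₁ = (1.6852, -5.2222, -2.3889).

(1.6852, -5.2222, -2.3889)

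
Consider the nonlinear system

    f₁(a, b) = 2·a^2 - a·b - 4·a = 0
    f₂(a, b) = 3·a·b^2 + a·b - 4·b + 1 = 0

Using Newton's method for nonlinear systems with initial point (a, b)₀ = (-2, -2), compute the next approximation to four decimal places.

(-0.8100, -2.0500)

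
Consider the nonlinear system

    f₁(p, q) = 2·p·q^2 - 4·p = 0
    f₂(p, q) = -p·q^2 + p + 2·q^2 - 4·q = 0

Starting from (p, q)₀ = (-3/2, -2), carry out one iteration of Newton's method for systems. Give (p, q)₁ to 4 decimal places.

(-5.3333, -0.2222)

At (-3/2, -2): F = (-6.0000, 20.5000).
Jacobian J = [[2·q^2 - 4, 4·p·q], [-q^2 + 1, -2·p·q + 4·q - 4]].
At the point, J = [[4.0000, 12.0000], [-3.0000, -18.0000]] (det J = -36.0000).
Solving J·Δ = −F gives Δ = (-3.8333, 1.7778).
Then the next iterate is (p, q)₁ = (-5.3333, -0.2222).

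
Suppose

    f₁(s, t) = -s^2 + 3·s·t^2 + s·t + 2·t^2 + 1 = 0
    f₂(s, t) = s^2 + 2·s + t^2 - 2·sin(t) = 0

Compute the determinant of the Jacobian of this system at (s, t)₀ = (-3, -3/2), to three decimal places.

J = [[-2·s + 3·t^2 + t, 6·s·t + s + 4·t], [2·s + 2, 2·t - 2·cos(t)]].
At the point, J = [[11.250, 18.000], [-4.000, -3.14147]].
det J = 36.658.

36.658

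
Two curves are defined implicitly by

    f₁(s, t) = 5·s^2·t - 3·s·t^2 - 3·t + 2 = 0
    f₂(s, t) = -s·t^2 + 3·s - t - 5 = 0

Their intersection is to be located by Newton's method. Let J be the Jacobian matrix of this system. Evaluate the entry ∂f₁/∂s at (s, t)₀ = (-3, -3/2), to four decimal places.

∂f₁/∂s = 10·s·t - 3·t^2.
At (-3, -3/2) this is 38.2500.

38.2500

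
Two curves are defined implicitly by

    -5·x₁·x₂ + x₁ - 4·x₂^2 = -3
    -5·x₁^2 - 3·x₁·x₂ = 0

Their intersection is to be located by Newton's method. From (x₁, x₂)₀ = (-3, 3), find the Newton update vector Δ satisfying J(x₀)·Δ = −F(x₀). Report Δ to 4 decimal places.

At (-3, 3): F = (9.0000, -18.0000).
Jacobian J = [[-5·x₂ + 1, -5·x₁ - 8·x₂], [-10·x₁ - 3·x₂, -3·x₁]].
At the point, J = [[-14.0000, -9.0000], [21.0000, 9.0000]] (det J = 63.0000).
Solving J·Δ = −F gives Δ = (1.2857, -1.0000).

(1.2857, -1.0000)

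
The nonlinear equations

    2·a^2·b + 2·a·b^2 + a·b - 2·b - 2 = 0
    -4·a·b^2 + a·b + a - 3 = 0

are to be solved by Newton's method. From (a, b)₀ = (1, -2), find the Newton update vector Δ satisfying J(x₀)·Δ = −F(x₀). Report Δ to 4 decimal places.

(-0.4706, 0.7059)

At (1, -2): F = (4.0000, -20.0000).
Jacobian J = [[4·a·b + 2·b^2 + b, 2·a^2 + 4·a·b + a - 2], [-4·b^2 + b + 1, -8·a·b + a]].
At the point, J = [[-2.0000, -7.0000], [-17.0000, 17.0000]] (det J = -153.0000).
Solving J·Δ = −F gives Δ = (-0.4706, 0.7059).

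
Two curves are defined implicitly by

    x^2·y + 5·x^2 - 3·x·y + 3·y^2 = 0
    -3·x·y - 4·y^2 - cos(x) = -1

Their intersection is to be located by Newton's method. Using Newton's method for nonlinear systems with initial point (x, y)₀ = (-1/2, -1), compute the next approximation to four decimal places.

(-1.2384, -0.2380)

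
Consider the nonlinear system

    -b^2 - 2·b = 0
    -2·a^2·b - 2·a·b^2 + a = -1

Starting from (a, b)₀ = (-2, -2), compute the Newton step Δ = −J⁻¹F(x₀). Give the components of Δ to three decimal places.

(1.348, 0.000)

At (-2, -2): F = (0.000, 31.000).
Jacobian J = [[0, -2·b - 2], [-4·a·b - 2·b^2 + 1, -2·a^2 - 4·a·b]].
At the point, J = [[0.000, 2.000], [-23.000, -24.000]] (det J = 46.000).
Solving J·Δ = −F gives Δ = (1.348, 0.000).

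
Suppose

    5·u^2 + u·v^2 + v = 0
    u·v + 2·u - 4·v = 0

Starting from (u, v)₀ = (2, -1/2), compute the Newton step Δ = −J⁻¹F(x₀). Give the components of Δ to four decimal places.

At (2, -1/2): F = (20.0000, 5.0000).
Jacobian J = [[10·u + v^2, 2·u·v + 1], [v + 2, u - 4]].
At the point, J = [[20.2500, -1.0000], [1.5000, -2.0000]] (det J = -39.0000).
Solving J·Δ = −F gives Δ = (-0.8974, 1.8269).

(-0.8974, 1.8269)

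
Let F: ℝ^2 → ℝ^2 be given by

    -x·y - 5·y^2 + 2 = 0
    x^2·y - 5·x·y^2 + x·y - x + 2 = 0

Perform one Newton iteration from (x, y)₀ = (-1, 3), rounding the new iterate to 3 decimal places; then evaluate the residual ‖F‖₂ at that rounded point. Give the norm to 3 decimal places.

16.917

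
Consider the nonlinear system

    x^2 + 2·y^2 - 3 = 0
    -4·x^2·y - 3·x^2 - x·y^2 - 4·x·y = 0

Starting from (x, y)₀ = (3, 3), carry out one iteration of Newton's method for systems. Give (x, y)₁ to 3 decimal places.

(2.154, 1.423)

At (3, 3): F = (24.000, -198.000).
Jacobian J = [[2·x, 4·y], [-8·x·y - 6·x - y^2 - 4·y, -4·x^2 - 2·x·y - 4·x]].
At the point, J = [[6.000, 12.000], [-111.000, -66.000]] (det J = 936.000).
Solving J·Δ = −F gives Δ = (-0.846, -1.577).
Then the next iterate is (x, y)₁ = (2.154, 1.423).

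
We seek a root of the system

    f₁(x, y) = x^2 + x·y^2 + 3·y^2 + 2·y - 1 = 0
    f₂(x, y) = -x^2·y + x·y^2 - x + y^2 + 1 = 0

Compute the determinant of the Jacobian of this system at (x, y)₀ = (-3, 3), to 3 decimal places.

J = [[2·x + y^2, 2·x·y + 6·y + 2], [-2·x·y + y^2 - 1, -x^2 + 2·x·y + 2·y]].
At the point, J = [[3.000, 2.000], [26.000, -21.000]].
det J = -115.000.

-115.000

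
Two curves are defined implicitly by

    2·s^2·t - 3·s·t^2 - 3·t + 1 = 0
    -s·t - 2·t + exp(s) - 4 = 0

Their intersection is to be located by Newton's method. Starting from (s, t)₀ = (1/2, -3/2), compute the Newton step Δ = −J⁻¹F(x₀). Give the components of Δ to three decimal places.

(0.345, 0.994)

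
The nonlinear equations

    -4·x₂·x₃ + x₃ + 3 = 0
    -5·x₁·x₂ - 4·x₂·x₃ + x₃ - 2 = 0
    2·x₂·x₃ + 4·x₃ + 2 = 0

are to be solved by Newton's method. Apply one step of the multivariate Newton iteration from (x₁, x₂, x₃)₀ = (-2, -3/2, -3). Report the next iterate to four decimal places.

At (-2, -3/2, -3): F = (-18.0000, -38.0000, -1.0000).
Jacobian J = [[0, -4·x₃, -4·x₂ + 1], [-5·x₂, -5·x₁ - 4·x₃, -4·x₂ + 1], [0, 2·x₃, 2·x₂ + 4]].
At the point, J = [[0.0000, 12.0000, 7.0000], [7.5000, 22.0000, 7.0000], [0.0000, -6.0000, 1.0000]] (det J = -405.0000).
Solving J·Δ = −F gives Δ = (2.3951, 0.2037, 2.2222).
Then the next iterate is (x₁, x₂, x₃)₁ = (0.3951, -1.2963, -0.7778).

(0.3951, -1.2963, -0.7778)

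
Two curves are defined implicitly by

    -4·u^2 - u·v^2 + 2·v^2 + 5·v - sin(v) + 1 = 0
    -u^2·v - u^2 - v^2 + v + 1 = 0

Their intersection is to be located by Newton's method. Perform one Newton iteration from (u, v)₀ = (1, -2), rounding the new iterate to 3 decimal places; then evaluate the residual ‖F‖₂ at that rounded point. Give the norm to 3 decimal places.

At (1, -2): F = (-8.09070, -4.000).
Jacobian J = [[-8·u - v^2, -2·u·v + 4·v - cos(v) + 5], [-2·u·v - 2·u, -u^2 - 2·v + 1]].
At the point, J = [[-12.000, 1.41615], [2.000, 4.000]] (det J = -50.83229).
Solving J·Δ = −F gives Δ = (-0.525, 1.263).
Then the next iterate is (u, v)₁ = (0.475, -0.737).
Re-evaluating at (0.475, -0.737): F = (-2.08710, -0.33951), so ‖F‖₂ = 2.115.

2.115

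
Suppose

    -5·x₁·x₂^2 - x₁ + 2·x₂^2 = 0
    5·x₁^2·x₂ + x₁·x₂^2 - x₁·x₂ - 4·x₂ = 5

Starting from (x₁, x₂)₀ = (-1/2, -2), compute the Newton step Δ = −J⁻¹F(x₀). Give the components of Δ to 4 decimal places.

At (-1/2, -2): F = (18.5000, -2.5000).
Jacobian J = [[-5·x₂^2 - 1, -10·x₁·x₂ + 4·x₂], [10·x₁·x₂ + x₂^2 - x₂, 5·x₁^2 + 2·x₁·x₂ - x₁ - 4]].
At the point, J = [[-21.0000, -18.0000], [16.0000, -0.2500]] (det J = 293.2500).
Solving J·Δ = −F gives Δ = (0.1692, 0.8303).

(0.1692, 0.8303)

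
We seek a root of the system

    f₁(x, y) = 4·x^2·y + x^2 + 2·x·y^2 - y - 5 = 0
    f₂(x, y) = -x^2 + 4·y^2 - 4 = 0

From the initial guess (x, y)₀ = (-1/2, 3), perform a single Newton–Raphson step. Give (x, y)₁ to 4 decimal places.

(0.6071, 1.6310)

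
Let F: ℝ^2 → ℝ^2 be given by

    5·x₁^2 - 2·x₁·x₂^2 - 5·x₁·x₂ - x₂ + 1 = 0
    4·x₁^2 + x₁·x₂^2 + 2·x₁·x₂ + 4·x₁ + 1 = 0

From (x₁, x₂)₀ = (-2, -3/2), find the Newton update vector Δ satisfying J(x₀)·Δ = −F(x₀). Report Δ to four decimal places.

At (-2, -3/2): F = (16.5000, 10.5000).
Jacobian J = [[10·x₁ - 2·x₂^2 - 5·x₂, -4·x₁·x₂ - 5·x₁ - 1], [8·x₁ + x₂^2 + 2·x₂ + 4, 2·x₁·x₂ + 2·x₁]].
At the point, J = [[-17.0000, -3.0000], [-12.7500, 2.0000]] (det J = -72.2500).
Solving J·Δ = −F gives Δ = (0.8927, 0.4412).

(0.8927, 0.4412)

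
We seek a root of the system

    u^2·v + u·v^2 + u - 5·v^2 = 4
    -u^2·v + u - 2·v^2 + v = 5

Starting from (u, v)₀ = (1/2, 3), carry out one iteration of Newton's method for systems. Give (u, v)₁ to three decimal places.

(0.224, 1.249)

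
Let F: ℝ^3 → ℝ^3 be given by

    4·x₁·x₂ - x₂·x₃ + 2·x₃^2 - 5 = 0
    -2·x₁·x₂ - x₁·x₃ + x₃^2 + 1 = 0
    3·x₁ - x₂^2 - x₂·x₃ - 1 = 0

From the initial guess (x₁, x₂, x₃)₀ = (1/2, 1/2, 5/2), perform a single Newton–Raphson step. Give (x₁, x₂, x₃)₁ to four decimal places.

At (1/2, 1/2, 5/2): F = (7.2500, 5.5000, -1.0000).
Jacobian J = [[4·x₂, 4·x₁ - x₃, -x₂ + 4·x₃], [-2·x₂ - x₃, -2·x₁, -x₁ + 2·x₃], [3, -2·x₂ - x₃, -x₂]].
At the point, J = [[2.0000, -0.5000, 9.5000], [-3.5000, -1.0000, 4.5000], [3.0000, -3.5000, -0.5000]] (det J = 171.5000).
Solving J·Δ = −F gives Δ = (0.4297, 0.2030, -0.8429).
Then the next iterate is (x₁, x₂, x₃)₁ = (0.9297, 0.7030, 1.6571).

(0.9297, 0.7030, 1.6571)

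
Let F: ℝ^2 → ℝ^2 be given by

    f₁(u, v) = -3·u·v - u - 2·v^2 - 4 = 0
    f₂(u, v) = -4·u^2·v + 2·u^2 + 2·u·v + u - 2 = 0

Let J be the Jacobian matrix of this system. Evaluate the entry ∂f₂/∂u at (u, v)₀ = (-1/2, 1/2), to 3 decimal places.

∂f₂/∂u = -8·u·v + 4·u + 2·v + 1.
At (-1/2, 1/2) this is 2.000.

2.000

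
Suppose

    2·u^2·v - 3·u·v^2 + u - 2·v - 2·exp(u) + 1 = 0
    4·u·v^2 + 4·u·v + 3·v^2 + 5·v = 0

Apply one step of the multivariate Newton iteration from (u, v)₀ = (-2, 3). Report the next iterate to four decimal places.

At (-2, 3): F = (70.729329, -54.0000).
Jacobian J = [[4·u·v - 3·v^2 - 2·exp(u) + 1, 2·u^2 - 6·u·v - 2], [4·v^2 + 4·v, 8·u·v + 4·u + 6·v + 5]].
At the point, J = [[-50.270671, 42.0000], [48.0000, -33.0000]] (det J = -357.067871).
Solving J·Δ = −F gives Δ = (-0.1850, -1.9055).
Then the next iterate is (u, v)₁ = (-2.1850, 1.0945).

(-2.1850, 1.0945)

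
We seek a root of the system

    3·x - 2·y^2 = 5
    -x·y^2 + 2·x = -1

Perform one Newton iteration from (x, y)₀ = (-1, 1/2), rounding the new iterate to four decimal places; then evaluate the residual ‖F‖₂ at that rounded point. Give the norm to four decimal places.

7.6054

At (-1, 1/2): F = (-8.5000, -0.7500).
Jacobian J = [[3, -4·y], [-y^2 + 2, -2·x·y]].
At the point, J = [[3.0000, -2.0000], [1.7500, 1.0000]] (det J = 6.5000).
Solving J·Δ = −F gives Δ = (1.5385, -1.9423).
Then the next iterate is (x, y)₁ = (0.5385, -1.4423).
Re-evaluating at (0.5385, -1.4423): F = (-7.544959, 0.956797), so ‖F‖₂ = 7.6054.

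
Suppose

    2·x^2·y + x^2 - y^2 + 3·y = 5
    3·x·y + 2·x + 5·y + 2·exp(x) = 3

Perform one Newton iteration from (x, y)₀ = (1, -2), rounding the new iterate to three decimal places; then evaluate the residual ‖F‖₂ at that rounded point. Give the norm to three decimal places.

At (1, -2): F = (-18.000, -11.56344).
Jacobian J = [[4·x·y + 2·x, 2·x^2 - 2·y + 3], [3·y + 2·exp(x) + 2, 3·x + 5]].
At the point, J = [[-6.000, 9.000], [1.43656, 8.000]] (det J = -60.92907).
Solving J·Δ = −F gives Δ = (-0.655, 1.563).
Then the next iterate is (x, y)₁ = (0.345, -0.437).
Re-evaluating at (0.345, -0.437): F = (-6.48697, -2.12332), so ‖F‖₂ = 6.826.

6.826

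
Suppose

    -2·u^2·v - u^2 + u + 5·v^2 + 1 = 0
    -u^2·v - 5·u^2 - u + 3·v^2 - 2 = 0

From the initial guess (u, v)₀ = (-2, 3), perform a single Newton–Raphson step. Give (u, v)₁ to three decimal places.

(-0.790, 0.678)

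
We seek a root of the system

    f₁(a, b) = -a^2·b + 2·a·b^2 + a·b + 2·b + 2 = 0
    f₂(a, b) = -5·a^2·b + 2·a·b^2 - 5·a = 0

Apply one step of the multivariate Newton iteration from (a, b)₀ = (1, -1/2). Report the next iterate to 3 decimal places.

(-0.500, -0.893)

At (1, -1/2): F = (1.500, -2.000).
Jacobian J = [[-2·a·b + 2·b^2 + b, -a^2 + 4·a·b + a + 2], [-10·a·b + 2·b^2 - 5, -5·a^2 + 4·a·b]].
At the point, J = [[1.000, 0.000], [0.500, -7.000]] (det J = -7.000).
Solving J·Δ = −F gives Δ = (-1.500, -0.393).
Then the next iterate is (a, b)₁ = (-0.500, -0.893).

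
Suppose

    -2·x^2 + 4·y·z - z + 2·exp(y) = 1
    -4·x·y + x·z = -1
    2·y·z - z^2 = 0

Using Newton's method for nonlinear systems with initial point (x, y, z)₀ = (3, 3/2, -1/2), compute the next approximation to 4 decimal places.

(1.6326, 0.7623, -0.2469)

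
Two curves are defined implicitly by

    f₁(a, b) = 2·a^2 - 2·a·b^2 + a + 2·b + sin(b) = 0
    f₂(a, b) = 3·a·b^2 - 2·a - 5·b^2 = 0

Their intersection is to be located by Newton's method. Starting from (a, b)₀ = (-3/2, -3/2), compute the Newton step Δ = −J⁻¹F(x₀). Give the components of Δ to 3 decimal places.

(0.154, 0.619)

At (-3/2, -3/2): F = (5.75251, -18.375).
Jacobian J = [[4·a - 2·b^2 + 1, -4·a·b + cos(b) + 2], [3·b^2 - 2, 6·a·b - 10·b]].
At the point, J = [[-9.500, -6.92926], [4.750, 28.500]] (det J = -237.83600).
Solving J·Δ = −F gives Δ = (0.154, 0.619).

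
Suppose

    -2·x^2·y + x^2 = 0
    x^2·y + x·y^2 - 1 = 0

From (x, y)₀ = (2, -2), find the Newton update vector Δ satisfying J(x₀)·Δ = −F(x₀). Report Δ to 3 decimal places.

(-0.786, 0.536)

At (2, -2): F = (20.000, -1.000).
Jacobian J = [[-4·x·y + 2·x, -2·x^2], [2·x·y + y^2, x^2 + 2·x·y]].
At the point, J = [[20.000, -8.000], [-4.000, -4.000]] (det J = -112.000).
Solving J·Δ = −F gives Δ = (-0.786, 0.536).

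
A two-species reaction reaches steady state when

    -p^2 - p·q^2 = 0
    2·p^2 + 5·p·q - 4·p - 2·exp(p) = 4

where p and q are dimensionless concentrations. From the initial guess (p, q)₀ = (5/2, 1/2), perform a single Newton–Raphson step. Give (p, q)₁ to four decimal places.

(1.2180, 0.4421)

At (5/2, 1/2): F = (-6.8750, -19.614988).
Jacobian J = [[-2·p - q^2, -2·p·q], [4·p + 5·q - 2·exp(p) - 4, 5·p]].
At the point, J = [[-5.2500, -2.5000], [-15.864988, 12.5000]] (det J = -105.287470).
Solving J·Δ = −F gives Δ = (-1.2820, -0.0579).
Then the next iterate is (p, q)₁ = (1.2180, 0.4421).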